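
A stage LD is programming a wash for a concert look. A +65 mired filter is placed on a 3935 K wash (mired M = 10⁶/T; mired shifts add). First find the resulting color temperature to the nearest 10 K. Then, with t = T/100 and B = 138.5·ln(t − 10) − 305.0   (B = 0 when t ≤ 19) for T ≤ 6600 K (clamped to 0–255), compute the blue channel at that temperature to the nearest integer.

M_in = 10⁶/3935 = 254.13; M_out = 254.13 + (+65) = 319.13.
T_out = 10⁶/319.13 = 3133.5 K → 3130 K; t = 31.3.
B = 138.5·ln(31.3 − 10) − 305.0 = 138.5·ln 21.3 − 305.0 = 138.5·3.0587 − 305.0 = 118.631.
Rounded: 119.

119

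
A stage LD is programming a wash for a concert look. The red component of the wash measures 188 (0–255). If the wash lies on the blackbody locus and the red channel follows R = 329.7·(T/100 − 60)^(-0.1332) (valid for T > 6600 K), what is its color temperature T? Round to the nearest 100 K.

(t − 60)^(-0.1332) = 188/329.7 = 0.57022.
t − 60 = 0.57022^(1/-0.1332) = 0.57022^(-7.508) = 67.848, so t = 127.848.
T = 100·t = 12785 K → 12800 K to the nearest 100 K.

12800 K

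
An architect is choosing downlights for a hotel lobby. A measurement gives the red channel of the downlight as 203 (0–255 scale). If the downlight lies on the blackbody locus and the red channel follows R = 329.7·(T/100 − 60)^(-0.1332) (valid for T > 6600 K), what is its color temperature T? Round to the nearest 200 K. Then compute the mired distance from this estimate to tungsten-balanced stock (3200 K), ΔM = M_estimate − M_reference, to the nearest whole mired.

-210 mireds

(t − 60)^(-0.1332) = 203/329.7 = 0.61571.
t − 60 = 0.61571^(1/-0.1332) = 0.61571^(-7.508) = 38.129, so t = 98.129.
T = 100·t = 9813 K → 9800 K to the nearest 200 K.
M_estimate = 10⁶/9800 = 102.04; M_reference = 10⁶/3200 = 312.50.
ΔM = 102.04 − 312.50 = -210.46 → -210 mireds.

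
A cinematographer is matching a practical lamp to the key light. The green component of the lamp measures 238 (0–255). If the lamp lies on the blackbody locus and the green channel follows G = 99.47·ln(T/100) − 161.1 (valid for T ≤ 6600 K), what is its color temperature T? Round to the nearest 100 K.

5500 K

ln t = (238 + 161.1) / 99.47 = 4.0123.
t = e^4.0123 = 55.272.
T = 100·t = 5527 K → 5500 K to the nearest 100 K.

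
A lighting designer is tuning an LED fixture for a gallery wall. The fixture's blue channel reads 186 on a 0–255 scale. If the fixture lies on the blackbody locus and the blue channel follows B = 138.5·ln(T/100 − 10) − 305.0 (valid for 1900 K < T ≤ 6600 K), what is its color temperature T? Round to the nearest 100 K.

4500 K

ln(t − 10) = (186 + 305.0) / 138.5 = 3.5451.
t − 10 = e^3.5451 = 34.644, so t = 44.644.
T = 100·t = 4464 K → 4500 K to the nearest 100 K.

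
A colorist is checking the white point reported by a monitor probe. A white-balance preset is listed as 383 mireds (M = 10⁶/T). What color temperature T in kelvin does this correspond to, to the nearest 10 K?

2610 K

T = 10⁶ / 383 = 2610.97 K → 2610 K.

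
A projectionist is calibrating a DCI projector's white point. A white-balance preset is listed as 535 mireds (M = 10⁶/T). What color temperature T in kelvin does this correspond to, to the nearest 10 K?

1870 K

T = 10⁶ / 535 = 1869.16 K → 1870 K.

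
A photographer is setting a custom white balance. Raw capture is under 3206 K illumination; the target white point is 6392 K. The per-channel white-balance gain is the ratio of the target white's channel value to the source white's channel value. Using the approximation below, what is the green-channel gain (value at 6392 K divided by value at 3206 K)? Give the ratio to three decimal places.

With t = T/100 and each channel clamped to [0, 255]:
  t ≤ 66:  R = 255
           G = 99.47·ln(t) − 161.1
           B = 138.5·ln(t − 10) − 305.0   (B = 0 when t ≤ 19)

1.373

At 3206 K (t = 32.06):
  G = 99.47·ln 32.06 − 161.1 = 99.47·3.4676 − 161.1 = 183.823.
At 6392 K (t = 63.92):
  G = 99.47·ln 63.92 − 161.1 = 99.47·4.1576 − 161.1 = 252.460.
Gain = 252.460 / 183.823 = 1.3734 → 1.373.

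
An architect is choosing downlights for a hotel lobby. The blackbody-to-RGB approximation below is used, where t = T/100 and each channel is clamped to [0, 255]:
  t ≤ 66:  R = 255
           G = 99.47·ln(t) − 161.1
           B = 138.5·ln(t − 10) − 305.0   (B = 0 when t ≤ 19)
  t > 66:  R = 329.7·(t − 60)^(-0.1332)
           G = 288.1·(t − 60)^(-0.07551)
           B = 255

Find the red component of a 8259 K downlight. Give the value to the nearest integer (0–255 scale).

218

t = 8259/100 = 82.59; the t > 66 branch applies.
R = 329.7·(82.59 − 60)^(-0.1332) = 329.7·22.59^(-0.1332) = 329.7·0.66017 = 217.659.
Rounded: 218.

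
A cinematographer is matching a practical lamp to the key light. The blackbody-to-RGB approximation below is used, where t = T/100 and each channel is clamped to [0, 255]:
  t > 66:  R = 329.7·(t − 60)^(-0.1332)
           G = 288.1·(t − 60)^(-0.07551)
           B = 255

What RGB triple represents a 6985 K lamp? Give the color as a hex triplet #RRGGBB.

#F3F2FF

t = 6985/100 = 69.85; the t > 66 branch applies.
R = 329.7·(69.85 − 60)^(-0.1332) = 329.7·9.85^(-0.1332) = 329.7·0.73735 = 243.105.
G = 288.1·(69.85 − 60)^(-0.07551) = 288.1·9.85^(-0.07551) = 288.1·0.84137 = 242.398.
B = 255 by definition for t > 66.
Rounded: (243, 242, 255).
In hex: #F3F2FF.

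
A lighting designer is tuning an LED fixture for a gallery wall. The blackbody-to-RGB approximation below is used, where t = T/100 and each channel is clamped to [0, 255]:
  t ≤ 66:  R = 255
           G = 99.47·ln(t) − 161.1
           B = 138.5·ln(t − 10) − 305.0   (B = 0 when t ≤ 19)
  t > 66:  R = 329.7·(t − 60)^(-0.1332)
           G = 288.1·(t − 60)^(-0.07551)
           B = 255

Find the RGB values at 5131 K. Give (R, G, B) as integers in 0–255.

(255, 231, 210)

t = 5131/100 = 51.31; the t ≤ 66 branch applies.
R = 255 by definition for t ≤ 66.
G = 99.47·ln 51.31 − 161.1 = 99.47·3.9379 − 161.1 = 230.601.
B = 138.5·ln(51.31 − 10) − 305.0 = 138.5·ln 41.31 − 305.0 = 138.5·3.7211 − 305.0 = 210.373.
Rounded: (255, 231, 210).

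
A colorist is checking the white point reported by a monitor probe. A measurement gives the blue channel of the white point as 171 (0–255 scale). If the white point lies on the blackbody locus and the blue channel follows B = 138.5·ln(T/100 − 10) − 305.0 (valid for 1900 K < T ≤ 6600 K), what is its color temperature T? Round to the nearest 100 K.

ln(t − 10) = (171 + 305.0) / 138.5 = 3.4368.
t − 10 = e^3.4368 = 31.088, so t = 41.088.
T = 100·t = 4109 K → 4100 K to the nearest 100 K.

4100 K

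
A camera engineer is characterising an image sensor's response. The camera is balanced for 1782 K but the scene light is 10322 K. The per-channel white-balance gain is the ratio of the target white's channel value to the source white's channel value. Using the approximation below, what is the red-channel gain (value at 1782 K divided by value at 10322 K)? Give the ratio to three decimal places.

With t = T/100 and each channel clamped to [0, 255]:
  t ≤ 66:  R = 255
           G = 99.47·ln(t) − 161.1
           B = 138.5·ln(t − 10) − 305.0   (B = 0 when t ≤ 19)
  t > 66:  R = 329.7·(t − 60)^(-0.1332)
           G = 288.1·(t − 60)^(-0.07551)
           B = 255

At 10322 K (t = 103.22):
  R = 329.7·(103.22 − 60)^(-0.1332) = 329.7·43.22^(-0.1332) = 329.7·0.60552 = 199.639.
At 1782 K (t = 17.82):
  R = 255 by definition for t ≤ 66.
Gain = 255.000 / 199.639 = 1.2773 → 1.277.

1.277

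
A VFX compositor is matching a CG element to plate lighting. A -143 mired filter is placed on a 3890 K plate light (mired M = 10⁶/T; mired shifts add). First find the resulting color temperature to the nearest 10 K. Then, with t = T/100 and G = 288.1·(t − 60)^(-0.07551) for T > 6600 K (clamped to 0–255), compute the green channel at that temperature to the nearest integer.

224

M_in = 10⁶/3890 = 257.07; M_out = 257.07 + (-143) = 114.07.
T_out = 10⁶/114.07 = 8766.6 K → 8770 K; t = 87.7.
G = 288.1·(87.7 − 60)^(-0.07551) = 288.1·27.7^(-0.07551) = 288.1·0.77818 = 224.193.
Rounded: 224.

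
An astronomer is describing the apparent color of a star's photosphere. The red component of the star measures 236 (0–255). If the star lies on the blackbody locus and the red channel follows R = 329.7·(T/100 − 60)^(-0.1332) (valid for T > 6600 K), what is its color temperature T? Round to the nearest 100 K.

7200 K

(t − 60)^(-0.1332) = 236/329.7 = 0.71580.
t − 60 = 0.71580^(1/-0.1332) = 0.71580^(-7.508) = 12.307, so t = 72.307.
T = 100·t = 7231 K → 7200 K to the nearest 100 K.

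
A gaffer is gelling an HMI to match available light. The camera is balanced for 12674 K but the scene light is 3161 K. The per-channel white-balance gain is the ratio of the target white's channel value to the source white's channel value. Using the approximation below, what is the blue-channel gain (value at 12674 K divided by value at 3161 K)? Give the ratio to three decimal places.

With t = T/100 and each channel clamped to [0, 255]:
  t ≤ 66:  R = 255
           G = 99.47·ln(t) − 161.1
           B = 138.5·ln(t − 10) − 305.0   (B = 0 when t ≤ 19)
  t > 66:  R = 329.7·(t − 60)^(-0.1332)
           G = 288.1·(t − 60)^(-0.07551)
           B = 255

At 3161 K (t = 31.61):
  B = 138.5·ln(31.61 − 10) − 305.0 = 138.5·ln 21.61 − 305.0 = 138.5·3.0732 − 305.0 = 120.632.
At 12674 K (t = 126.74):
  B = 255 by definition for t > 66.
Gain = 255.000 / 120.632 = 2.1139 → 2.114.

2.114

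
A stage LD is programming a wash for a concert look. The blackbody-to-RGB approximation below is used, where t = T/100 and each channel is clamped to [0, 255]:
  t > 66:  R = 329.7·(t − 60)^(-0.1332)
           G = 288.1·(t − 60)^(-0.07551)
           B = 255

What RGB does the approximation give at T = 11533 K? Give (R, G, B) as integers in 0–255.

(193, 213, 255)

t = 11533/100 = 115.33; the t > 66 branch applies.
R = 329.7·(115.33 − 60)^(-0.1332) = 329.7·55.33^(-0.1332) = 329.7·0.58592 = 193.178.
G = 288.1·(115.33 − 60)^(-0.07551) = 288.1·55.33^(-0.07551) = 288.1·0.73857 = 212.781.
B = 255 by definition for t > 66.
Rounded: (193, 213, 255).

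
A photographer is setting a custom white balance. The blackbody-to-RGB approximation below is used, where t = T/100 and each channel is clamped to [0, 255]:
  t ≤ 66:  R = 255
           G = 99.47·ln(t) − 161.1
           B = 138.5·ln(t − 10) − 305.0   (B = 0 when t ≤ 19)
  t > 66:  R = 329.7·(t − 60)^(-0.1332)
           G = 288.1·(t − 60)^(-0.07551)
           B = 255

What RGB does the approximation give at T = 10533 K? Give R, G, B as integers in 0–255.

t = 10533/100 = 105.33; the t > 66 branch applies.
R = 329.7·(105.33 − 60)^(-0.1332) = 329.7·45.33^(-0.1332) = 329.7·0.60169 = 198.376.
G = 288.1·(105.33 − 60)^(-0.07551) = 288.1·45.33^(-0.07551) = 288.1·0.74977 = 216.008.
B = 255 by definition for t > 66.
Rounded: (198, 216, 255).

R=198, G=216, B=255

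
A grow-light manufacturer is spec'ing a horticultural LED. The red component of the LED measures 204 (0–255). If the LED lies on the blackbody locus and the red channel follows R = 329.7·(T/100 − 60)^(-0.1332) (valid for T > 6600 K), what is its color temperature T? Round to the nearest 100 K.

(t − 60)^(-0.1332) = 204/329.7 = 0.61874.
t − 60 = 0.61874^(1/-0.1332) = 0.61874^(-7.508) = 36.748, so t = 96.748.
T = 100·t = 9675 K → 9700 K to the nearest 100 K.

9700 K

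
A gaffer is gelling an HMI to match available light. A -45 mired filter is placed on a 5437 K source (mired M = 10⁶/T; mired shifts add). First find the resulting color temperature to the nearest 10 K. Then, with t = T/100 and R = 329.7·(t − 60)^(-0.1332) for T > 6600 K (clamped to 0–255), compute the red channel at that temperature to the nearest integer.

M_in = 10⁶/5437 = 183.92; M_out = 183.92 + (-45) = 138.92.
T_out = 10⁶/138.92 = 7198.1 K → 7200 K; t = 72.
R = 329.7·(72 − 60)^(-0.1332) = 329.7·12^(-0.1332) = 329.7·0.71821 = 236.795.
Rounded: 237.

237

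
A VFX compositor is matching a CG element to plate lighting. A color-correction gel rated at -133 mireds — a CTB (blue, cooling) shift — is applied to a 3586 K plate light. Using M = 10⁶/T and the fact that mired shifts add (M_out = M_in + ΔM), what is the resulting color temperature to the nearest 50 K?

M_in = 10⁶/3586 = 278.86 mireds.
M_out = 278.86 + (-133) = 145.86 mireds.
T_out = 10⁶/145.86 = 6855.8 K → 6850 K.

6850 K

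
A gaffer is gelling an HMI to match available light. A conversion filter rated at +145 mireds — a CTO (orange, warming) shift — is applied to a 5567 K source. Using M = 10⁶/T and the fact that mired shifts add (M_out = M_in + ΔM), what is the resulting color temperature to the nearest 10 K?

M_in = 10⁶/5567 = 179.63 mireds.
M_out = 179.63 + (+145) = 324.63 mireds.
T_out = 10⁶/324.63 = 3080.4 K → 3080 K.

3080 K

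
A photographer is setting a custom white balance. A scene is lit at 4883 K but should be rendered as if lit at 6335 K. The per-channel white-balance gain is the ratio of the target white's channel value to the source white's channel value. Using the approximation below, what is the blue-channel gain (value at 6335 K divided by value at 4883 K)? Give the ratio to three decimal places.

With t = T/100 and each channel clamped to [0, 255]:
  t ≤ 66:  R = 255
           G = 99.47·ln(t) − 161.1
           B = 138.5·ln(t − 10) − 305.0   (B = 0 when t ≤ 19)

1.218

At 4883 K (t = 48.83):
  B = 138.5·ln(48.83 − 10) − 305.0 = 138.5·ln 38.83 − 305.0 = 138.5·3.6592 − 305.0 = 201.798.
At 6335 K (t = 63.35):
  B = 138.5·ln(63.35 − 10) − 305.0 = 138.5·ln 53.35 − 305.0 = 138.5·3.9769 − 305.0 = 245.797.
Gain = 245.797 / 201.798 = 1.2180 → 1.218.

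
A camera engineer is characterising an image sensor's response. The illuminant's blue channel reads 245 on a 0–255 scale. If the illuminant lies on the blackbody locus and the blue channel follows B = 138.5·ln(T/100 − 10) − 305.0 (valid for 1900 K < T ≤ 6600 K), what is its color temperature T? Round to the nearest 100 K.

6300 K

ln(t − 10) = (245 + 305.0) / 138.5 = 3.9711.
t − 10 = e^3.9711 = 53.044, so t = 63.044.
T = 100·t = 6304 K → 6300 K to the nearest 100 K.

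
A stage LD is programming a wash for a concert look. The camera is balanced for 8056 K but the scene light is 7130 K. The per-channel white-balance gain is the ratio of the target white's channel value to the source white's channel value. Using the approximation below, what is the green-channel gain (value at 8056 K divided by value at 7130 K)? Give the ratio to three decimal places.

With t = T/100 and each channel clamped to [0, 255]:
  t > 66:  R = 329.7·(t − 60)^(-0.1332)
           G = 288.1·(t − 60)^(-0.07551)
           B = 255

0.956

At 7130 K (t = 71.3):
  G = 288.1·(71.3 − 60)^(-0.07551) = 288.1·11.3^(-0.07551) = 288.1·0.83269 = 239.897.
At 8056 K (t = 80.56):
  G = 288.1·(80.56 − 60)^(-0.07551) = 288.1·20.56^(-0.07551) = 288.1·0.79589 = 229.296.
Gain = 229.296 / 239.897 = 0.9558 → 0.956.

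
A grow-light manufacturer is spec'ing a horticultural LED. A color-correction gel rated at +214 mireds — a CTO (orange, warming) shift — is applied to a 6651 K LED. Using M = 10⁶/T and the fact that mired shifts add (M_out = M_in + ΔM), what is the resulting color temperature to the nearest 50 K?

2750 K

M_in = 10⁶/6651 = 150.35 mireds.
M_out = 150.35 + (+214) = 364.35 mireds.
T_out = 10⁶/364.35 = 2744.6 K → 2750 K.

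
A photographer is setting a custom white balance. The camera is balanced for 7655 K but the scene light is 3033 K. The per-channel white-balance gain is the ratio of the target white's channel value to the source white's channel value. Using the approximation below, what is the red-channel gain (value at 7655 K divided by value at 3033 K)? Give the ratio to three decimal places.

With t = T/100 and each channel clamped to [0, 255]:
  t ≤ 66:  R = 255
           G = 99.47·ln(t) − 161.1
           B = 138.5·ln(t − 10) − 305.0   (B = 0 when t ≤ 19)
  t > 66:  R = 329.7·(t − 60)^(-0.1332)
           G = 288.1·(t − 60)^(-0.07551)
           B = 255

0.890

At 3033 K (t = 30.33):
  R = 255 by definition for t ≤ 66.
At 7655 K (t = 76.55):
  R = 329.7·(76.55 − 60)^(-0.1332) = 329.7·16.55^(-0.1332) = 329.7·0.68811 = 226.869.
Gain = 226.869 / 255.000 = 0.8897 → 0.890.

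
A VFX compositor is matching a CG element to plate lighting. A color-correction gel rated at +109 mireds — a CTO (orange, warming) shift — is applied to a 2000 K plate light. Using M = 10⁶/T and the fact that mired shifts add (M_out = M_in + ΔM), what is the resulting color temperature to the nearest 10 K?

M_in = 10⁶/2000 = 500.00 mireds.
M_out = 500.00 + (+109) = 609.00 mireds.
T_out = 10⁶/609.00 = 1642.0 K → 1640 K.

1640 K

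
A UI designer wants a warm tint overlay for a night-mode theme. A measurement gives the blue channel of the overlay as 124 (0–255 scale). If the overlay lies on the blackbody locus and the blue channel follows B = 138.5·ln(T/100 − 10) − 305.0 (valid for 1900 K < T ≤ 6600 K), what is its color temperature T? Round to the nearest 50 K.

3200 K

ln(t − 10) = (124 + 305.0) / 138.5 = 3.0975.
t − 10 = e^3.0975 = 22.142, so t = 32.142.
T = 100·t = 3214 K → 3200 K to the nearest 50 K.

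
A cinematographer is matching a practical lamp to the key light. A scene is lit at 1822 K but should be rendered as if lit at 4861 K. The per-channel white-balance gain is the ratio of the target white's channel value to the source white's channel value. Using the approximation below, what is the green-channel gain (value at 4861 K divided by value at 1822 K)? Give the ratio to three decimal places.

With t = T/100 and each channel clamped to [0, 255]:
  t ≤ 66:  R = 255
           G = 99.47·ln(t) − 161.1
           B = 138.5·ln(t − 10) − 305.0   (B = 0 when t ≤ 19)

1.765

At 1822 K (t = 18.22):
  G = 99.47·ln 18.22 − 161.1 = 99.47·2.9025 − 161.1 = 127.614.
At 4861 K (t = 48.61):
  G = 99.47·ln 48.61 − 161.1 = 99.47·3.8838 − 161.1 = 225.224.
Gain = 225.224 / 127.614 = 1.7649 → 1.765.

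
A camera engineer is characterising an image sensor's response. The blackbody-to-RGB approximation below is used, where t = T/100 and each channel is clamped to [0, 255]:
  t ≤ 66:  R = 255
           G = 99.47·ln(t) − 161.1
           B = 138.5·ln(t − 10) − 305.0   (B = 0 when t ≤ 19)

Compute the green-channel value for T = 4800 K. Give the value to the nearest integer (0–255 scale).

224

t = 4800/100 = 48; the t ≤ 66 branch applies.
G = 99.47·ln 48 − 161.1 = 99.47·3.8712 − 161.1 = 223.968.
Rounded: 224.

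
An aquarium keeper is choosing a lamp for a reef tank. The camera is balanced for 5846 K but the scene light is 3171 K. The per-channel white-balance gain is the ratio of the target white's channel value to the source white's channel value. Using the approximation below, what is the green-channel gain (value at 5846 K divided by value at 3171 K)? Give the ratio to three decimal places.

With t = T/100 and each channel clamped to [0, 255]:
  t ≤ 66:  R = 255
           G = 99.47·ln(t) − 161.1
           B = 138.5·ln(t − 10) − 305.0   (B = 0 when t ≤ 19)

1.333

At 3171 K (t = 31.71):
  G = 99.47·ln 31.71 − 161.1 = 99.47·3.4566 − 161.1 = 182.731.
At 5846 K (t = 58.46):
  G = 99.47·ln 58.46 − 161.1 = 99.47·4.0683 − 161.1 = 243.578.
Gain = 243.578 / 182.731 = 1.3330 → 1.333.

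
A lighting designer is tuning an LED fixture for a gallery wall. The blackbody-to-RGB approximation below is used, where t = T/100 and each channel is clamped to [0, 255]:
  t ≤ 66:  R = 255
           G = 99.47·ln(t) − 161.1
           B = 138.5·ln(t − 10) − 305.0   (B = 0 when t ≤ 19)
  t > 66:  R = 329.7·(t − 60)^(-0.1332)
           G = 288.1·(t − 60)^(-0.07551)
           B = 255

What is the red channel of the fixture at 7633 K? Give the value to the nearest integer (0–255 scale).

t = 7633/100 = 76.33; the t > 66 branch applies.
R = 329.7·(76.33 − 60)^(-0.1332) = 329.7·16.33^(-0.1332) = 329.7·0.68933 = 227.274.
Rounded: 227.

227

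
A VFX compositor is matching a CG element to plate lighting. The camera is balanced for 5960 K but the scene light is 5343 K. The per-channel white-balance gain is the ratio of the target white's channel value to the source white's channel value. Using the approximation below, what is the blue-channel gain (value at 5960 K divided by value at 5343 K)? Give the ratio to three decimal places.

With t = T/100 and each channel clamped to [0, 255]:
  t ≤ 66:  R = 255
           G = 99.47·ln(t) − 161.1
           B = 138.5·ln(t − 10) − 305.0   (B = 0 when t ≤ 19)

1.085

At 5343 K (t = 53.43):
  B = 138.5·ln(53.43 − 10) − 305.0 = 138.5·ln 43.43 − 305.0 = 138.5·3.7712 − 305.0 = 217.304.
At 5960 K (t = 59.6):
  B = 138.5·ln(59.6 − 10) − 305.0 = 138.5·ln 49.6 − 305.0 = 138.5·3.9040 − 305.0 = 235.703.
Gain = 235.703 / 217.304 = 1.0847 → 1.085.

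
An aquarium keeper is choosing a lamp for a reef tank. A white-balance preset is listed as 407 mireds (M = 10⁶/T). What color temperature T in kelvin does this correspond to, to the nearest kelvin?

2457 K

T = 10⁶ / 407 = 2457.00 K → 2457 K.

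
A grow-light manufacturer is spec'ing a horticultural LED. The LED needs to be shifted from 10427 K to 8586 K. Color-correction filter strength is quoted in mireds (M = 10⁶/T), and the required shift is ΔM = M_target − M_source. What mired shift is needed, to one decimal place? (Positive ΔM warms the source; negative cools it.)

+20.6 mireds

M_source = 10⁶/10427 = 95.905; M_target = 10⁶/8586 = 116.469.
ΔM = 116.469 − 95.905 = 20.564 → +20.6 mireds, a warming shift.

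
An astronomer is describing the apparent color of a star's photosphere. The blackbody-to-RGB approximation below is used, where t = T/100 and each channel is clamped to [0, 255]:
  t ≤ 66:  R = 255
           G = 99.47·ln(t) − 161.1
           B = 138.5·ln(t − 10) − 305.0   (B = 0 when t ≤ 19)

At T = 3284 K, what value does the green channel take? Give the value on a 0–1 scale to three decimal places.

0.730

t = 3284/100 = 32.84; the t ≤ 66 branch applies.
G = 99.47·ln 32.84 − 161.1 = 99.47·3.4916 − 161.1 = 186.214.
On a 0–1 scale: 186.214/255 = 0.7303 → 0.730.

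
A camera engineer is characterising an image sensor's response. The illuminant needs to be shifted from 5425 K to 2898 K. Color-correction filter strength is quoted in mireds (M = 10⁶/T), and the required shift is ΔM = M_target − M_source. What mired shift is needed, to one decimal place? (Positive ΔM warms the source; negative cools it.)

+160.7 mireds

M_source = 10⁶/5425 = 184.332; M_target = 10⁶/2898 = 345.066.
ΔM = 345.066 − 184.332 = 160.734 → +160.7 mireds, a warming shift.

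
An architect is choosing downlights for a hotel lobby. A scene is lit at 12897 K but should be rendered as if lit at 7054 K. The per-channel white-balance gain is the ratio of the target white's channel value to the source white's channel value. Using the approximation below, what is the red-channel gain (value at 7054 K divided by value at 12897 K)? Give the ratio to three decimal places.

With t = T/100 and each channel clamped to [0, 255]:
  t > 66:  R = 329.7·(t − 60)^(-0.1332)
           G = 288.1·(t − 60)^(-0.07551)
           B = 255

At 12897 K (t = 128.97):
  R = 329.7·(128.97 − 60)^(-0.1332) = 329.7·68.97^(-0.1332) = 329.7·0.56897 = 187.590.
At 7054 K (t = 70.54):
  R = 329.7·(70.54 − 60)^(-0.1332) = 329.7·10.54^(-0.1332) = 329.7·0.73073 = 240.922.
Gain = 240.922 / 187.590 = 1.2843 → 1.284.

1.284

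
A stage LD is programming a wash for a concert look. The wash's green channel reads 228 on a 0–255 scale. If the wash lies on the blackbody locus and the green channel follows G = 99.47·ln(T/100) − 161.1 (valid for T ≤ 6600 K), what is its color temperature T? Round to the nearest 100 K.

ln t = (228 + 161.1) / 99.47 = 3.9117.
t = e^3.9117 = 49.985.
T = 100·t = 4999 K → 5000 K to the nearest 100 K.

5000 K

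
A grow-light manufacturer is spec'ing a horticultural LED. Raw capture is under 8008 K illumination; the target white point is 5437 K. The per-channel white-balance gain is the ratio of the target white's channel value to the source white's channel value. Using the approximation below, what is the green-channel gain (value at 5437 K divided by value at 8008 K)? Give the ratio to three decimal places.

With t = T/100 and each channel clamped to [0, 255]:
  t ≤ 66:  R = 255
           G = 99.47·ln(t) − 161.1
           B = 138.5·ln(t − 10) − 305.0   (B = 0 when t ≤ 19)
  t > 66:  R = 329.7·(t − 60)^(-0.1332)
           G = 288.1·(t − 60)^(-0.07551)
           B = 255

1.029

At 8008 K (t = 80.08):
  G = 288.1·(80.08 − 60)^(-0.07551) = 288.1·20.08^(-0.07551) = 288.1·0.79731 = 229.706.
At 5437 K (t = 54.37):
  G = 99.47·ln 54.37 − 161.1 = 99.47·3.9958 − 161.1 = 236.363.
Gain = 236.363 / 229.706 = 1.0290 → 1.029.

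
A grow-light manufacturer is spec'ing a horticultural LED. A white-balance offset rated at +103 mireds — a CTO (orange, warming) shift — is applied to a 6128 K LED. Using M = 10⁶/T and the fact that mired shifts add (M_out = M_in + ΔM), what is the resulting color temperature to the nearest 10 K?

M_in = 10⁶/6128 = 163.19 mireds.
M_out = 163.19 + (+103) = 266.19 mireds.
T_out = 10⁶/266.19 = 3756.8 K → 3760 K.

3760 K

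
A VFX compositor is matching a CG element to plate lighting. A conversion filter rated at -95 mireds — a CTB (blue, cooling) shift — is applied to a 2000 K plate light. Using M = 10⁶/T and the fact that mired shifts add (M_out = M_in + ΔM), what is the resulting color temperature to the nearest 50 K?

2450 K

M_in = 10⁶/2000 = 500.00 mireds.
M_out = 500.00 + (-95) = 405.00 mireds.
T_out = 10⁶/405.00 = 2469.1 K → 2450 K.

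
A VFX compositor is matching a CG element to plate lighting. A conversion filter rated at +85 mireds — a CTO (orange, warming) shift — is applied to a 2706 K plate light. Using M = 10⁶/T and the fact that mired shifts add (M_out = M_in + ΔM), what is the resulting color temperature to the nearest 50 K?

M_in = 10⁶/2706 = 369.55 mireds.
M_out = 369.55 + (+85) = 454.55 mireds.
T_out = 10⁶/454.55 = 2200.0 K → 2200 K.

2200 K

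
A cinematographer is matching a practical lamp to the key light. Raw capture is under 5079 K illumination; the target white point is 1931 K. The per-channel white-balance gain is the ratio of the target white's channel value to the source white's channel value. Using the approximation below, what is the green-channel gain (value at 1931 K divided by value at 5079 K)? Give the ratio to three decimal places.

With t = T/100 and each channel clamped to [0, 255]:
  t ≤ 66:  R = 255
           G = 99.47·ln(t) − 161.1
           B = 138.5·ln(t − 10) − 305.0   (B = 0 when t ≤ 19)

At 5079 K (t = 50.79):
  G = 99.47·ln 50.79 − 161.1 = 99.47·3.9277 − 161.1 = 229.588.
At 1931 K (t = 19.31):
  G = 99.47·ln 19.31 − 161.1 = 99.47·2.9606 − 161.1 = 133.393.
Gain = 133.393 / 229.588 = 0.5810 → 0.581.

0.581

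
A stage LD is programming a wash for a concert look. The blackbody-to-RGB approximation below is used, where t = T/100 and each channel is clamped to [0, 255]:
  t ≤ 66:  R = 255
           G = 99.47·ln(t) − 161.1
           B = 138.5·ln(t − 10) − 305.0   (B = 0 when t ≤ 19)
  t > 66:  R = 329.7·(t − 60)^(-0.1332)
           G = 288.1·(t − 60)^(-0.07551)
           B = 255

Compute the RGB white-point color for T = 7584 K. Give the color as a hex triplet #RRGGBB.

t = 7584/100 = 75.84; the t > 66 branch applies.
R = 329.7·(75.84 − 60)^(-0.1332) = 329.7·15.84^(-0.1332) = 329.7·0.69214 = 228.198.
G = 288.1·(75.84 − 60)^(-0.07551) = 288.1·15.84^(-0.07551) = 288.1·0.81172 = 233.857.
B = 255 by definition for t > 66.
Rounded: (228, 234, 255).
In hex: #E4EAFF.

#E4EAFF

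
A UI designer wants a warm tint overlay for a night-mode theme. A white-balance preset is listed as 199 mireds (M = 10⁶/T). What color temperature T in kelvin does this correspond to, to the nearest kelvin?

5025 K

T = 10⁶ / 199 = 5025.13 K → 5025 K.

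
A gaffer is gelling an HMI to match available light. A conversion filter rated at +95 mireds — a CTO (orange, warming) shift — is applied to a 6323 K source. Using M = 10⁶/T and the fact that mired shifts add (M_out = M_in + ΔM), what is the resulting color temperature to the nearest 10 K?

3950 K

M_in = 10⁶/6323 = 158.15 mireds.
M_out = 158.15 + (+95) = 253.15 mireds.
T_out = 10⁶/253.15 = 3950.2 K → 3950 K.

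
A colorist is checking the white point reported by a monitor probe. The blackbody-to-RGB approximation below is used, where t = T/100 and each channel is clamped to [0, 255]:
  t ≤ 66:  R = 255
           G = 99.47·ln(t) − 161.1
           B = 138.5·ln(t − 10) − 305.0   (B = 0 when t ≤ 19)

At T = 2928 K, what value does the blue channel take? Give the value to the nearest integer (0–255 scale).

t = 2928/100 = 29.28; the t ≤ 66 branch applies.
B = 138.5·ln(29.28 − 10) − 305.0 = 138.5·ln 19.28 − 305.0 = 138.5·2.9591 − 305.0 = 104.831.
Rounded: 105.

105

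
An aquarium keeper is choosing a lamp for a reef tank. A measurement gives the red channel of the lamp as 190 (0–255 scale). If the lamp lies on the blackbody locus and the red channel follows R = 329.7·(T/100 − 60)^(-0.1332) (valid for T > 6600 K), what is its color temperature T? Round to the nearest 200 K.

12200 K

(t − 60)^(-0.1332) = 190/329.7 = 0.57628.
t − 60 = 0.57628^(1/-0.1332) = 0.57628^(-7.508) = 62.667, so t = 122.667.
T = 100·t = 12267 K → 12200 K to the nearest 200 K.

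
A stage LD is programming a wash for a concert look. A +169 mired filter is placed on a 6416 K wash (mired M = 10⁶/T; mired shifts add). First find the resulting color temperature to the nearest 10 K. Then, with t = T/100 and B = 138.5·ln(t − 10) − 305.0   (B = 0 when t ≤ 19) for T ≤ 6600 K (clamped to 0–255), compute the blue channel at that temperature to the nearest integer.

115

M_in = 10⁶/6416 = 155.86; M_out = 155.86 + (+169) = 324.86.
T_out = 10⁶/324.86 = 3078.2 K → 3080 K; t = 30.8.
B = 138.5·ln(30.8 − 10) − 305.0 = 138.5·ln 20.8 − 305.0 = 138.5·3.0350 − 305.0 = 115.341.
Rounded: 115.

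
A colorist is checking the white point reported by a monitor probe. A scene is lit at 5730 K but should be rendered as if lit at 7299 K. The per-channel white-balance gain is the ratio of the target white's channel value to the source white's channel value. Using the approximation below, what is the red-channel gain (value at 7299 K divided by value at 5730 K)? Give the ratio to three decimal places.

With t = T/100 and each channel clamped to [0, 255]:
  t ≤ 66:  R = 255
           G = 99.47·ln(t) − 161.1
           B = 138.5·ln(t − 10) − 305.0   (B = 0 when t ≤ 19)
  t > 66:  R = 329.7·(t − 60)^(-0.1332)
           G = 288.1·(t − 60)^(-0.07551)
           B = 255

0.919

At 5730 K (t = 57.3):
  R = 255 by definition for t ≤ 66.
At 7299 K (t = 72.99):
  R = 329.7·(72.99 − 60)^(-0.1332) = 329.7·12.99^(-0.1332) = 329.7·0.71067 = 234.308.
Gain = 234.308 / 255.000 = 0.9189 → 0.919.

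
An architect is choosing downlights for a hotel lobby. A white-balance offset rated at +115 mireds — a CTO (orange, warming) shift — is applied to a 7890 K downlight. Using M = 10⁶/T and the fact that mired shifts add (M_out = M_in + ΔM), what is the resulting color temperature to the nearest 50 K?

4150 K

M_in = 10⁶/7890 = 126.74 mireds.
M_out = 126.74 + (+115) = 241.74 mireds.
T_out = 10⁶/241.74 = 4136.6 K → 4150 K.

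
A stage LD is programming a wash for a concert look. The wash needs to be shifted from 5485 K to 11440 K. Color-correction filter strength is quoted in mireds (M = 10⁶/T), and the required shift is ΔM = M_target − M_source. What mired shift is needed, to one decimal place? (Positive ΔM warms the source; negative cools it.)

-94.9 mireds

M_source = 10⁶/5485 = 182.315; M_target = 10⁶/11440 = 87.413.
ΔM = 87.413 − 182.315 = -94.903 → -94.9 mireds, a cooling shift.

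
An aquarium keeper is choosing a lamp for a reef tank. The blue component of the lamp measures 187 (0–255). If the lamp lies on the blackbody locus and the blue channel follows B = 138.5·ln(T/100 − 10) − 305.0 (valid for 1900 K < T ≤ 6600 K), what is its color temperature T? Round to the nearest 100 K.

ln(t − 10) = (187 + 305.0) / 138.5 = 3.5523.
t − 10 = e^3.5523 = 34.895, so t = 44.895.
T = 100·t = 4490 K → 4500 K to the nearest 100 K.

4500 K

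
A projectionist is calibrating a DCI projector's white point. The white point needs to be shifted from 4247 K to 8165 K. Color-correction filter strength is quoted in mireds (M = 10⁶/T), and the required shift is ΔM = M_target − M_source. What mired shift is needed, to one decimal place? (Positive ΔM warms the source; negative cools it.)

M_source = 10⁶/4247 = 235.460; M_target = 10⁶/8165 = 122.474.
ΔM = 122.474 − 235.460 = -112.986 → -113.0 mireds, a cooling shift.

-113.0 mireds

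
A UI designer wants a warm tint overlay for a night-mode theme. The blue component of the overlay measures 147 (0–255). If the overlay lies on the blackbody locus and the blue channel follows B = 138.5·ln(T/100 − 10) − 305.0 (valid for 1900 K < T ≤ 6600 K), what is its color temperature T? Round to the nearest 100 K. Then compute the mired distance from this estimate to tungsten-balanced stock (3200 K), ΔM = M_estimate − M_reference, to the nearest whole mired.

-35 mireds

ln(t − 10) = (147 + 305.0) / 138.5 = 3.2635.
t − 10 = e^3.2635 = 26.142, so t = 36.142.
T = 100·t = 3614 K → 3600 K to the nearest 100 K.
M_estimate = 10⁶/3600 = 277.78; M_reference = 10⁶/3200 = 312.50.
ΔM = 277.78 − 312.50 = -34.72 → -35 mireds.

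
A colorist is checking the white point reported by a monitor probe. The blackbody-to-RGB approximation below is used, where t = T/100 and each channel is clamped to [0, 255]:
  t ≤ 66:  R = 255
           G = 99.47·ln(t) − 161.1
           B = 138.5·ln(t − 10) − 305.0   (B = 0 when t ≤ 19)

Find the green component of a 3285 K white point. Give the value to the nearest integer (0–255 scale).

186

t = 3285/100 = 32.85; the t ≤ 66 branch applies.
G = 99.47·ln 32.85 − 161.1 = 99.47·3.4920 − 161.1 = 186.244.
Rounded: 186.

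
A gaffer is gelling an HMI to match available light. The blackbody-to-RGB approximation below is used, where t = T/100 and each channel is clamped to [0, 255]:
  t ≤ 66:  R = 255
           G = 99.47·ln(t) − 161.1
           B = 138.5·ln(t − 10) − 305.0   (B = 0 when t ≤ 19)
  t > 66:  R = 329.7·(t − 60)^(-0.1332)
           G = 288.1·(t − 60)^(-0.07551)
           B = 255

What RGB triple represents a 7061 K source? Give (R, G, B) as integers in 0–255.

t = 7061/100 = 70.61; the t > 66 branch applies.
R = 329.7·(70.61 − 60)^(-0.1332) = 329.7·10.61^(-0.1332) = 329.7·0.73009 = 240.710.
G = 288.1·(70.61 − 60)^(-0.07551) = 288.1·10.61^(-0.07551) = 288.1·0.83666 = 241.041.
B = 255 by definition for t > 66.
Rounded: (241, 241, 255).

(241, 241, 255)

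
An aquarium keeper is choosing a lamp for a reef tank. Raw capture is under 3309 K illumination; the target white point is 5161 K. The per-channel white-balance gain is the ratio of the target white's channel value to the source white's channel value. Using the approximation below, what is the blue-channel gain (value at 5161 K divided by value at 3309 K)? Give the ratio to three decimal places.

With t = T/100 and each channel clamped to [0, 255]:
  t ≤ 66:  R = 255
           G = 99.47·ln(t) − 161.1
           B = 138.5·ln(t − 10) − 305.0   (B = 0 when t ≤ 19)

At 3309 K (t = 33.09):
  B = 138.5·ln(33.09 − 10) − 305.0 = 138.5·ln 23.09 − 305.0 = 138.5·3.1394 − 305.0 = 129.807.
At 5161 K (t = 51.61):
  B = 138.5·ln(51.61 − 10) − 305.0 = 138.5·ln 41.61 − 305.0 = 138.5·3.7283 − 305.0 = 211.375.
Gain = 211.375 / 129.807 = 1.6284 → 1.628.

1.628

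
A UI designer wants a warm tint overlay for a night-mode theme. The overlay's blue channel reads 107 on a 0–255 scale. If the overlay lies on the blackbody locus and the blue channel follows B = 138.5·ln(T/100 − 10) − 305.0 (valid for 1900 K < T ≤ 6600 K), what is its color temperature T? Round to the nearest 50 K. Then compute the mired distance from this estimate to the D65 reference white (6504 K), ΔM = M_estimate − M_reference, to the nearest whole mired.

+185 mireds

ln(t − 10) = (107 + 305.0) / 138.5 = 2.9747.
t − 10 = e^2.9747 = 19.584, so t = 29.584.
T = 100·t = 2958 K → 2950 K to the nearest 50 K.
M_estimate = 10⁶/2950 = 338.98; M_reference = 10⁶/6504 = 153.75.
ΔM = 338.98 − 153.75 = 185.23 → +185 mireds.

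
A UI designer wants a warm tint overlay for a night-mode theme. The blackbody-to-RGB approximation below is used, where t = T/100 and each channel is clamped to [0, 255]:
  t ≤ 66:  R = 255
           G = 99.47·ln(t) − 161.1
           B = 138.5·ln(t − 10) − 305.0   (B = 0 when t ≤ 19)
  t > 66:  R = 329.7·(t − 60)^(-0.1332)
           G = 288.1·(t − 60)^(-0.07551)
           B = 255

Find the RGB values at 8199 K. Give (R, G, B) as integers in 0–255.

t = 8199/100 = 81.99; the t > 66 branch applies.
R = 329.7·(81.99 − 60)^(-0.1332) = 329.7·21.99^(-0.1332) = 329.7·0.66255 = 218.441.
G = 288.1·(81.99 − 60)^(-0.07551) = 288.1·21.99^(-0.07551) = 288.1·0.79186 = 228.135.
B = 255 by definition for t > 66.
Rounded: (218, 228, 255).

(218, 228, 255)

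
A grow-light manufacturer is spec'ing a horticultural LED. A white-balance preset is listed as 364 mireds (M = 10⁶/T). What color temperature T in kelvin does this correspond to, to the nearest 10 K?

T = 10⁶ / 364 = 2747.25 K → 2750 K.

2750 K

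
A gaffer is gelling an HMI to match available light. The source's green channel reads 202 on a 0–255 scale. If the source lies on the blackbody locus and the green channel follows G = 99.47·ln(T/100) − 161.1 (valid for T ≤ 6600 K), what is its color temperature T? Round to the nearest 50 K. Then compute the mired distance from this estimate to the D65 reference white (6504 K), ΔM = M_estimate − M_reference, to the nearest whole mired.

+106 mireds

ln t = (202 + 161.1) / 99.47 = 3.6503.
t = e^3.6503 = 38.488.
T = 100·t = 3849 K → 3850 K to the nearest 50 K.
M_estimate = 10⁶/3850 = 259.74; M_reference = 10⁶/6504 = 153.75.
ΔM = 259.74 − 153.75 = 105.99 → +106 mireds.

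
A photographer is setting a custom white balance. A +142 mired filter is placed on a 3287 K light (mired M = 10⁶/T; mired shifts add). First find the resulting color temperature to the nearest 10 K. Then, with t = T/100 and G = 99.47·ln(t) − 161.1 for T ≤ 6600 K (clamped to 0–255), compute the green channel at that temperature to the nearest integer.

148

M_in = 10⁶/3287 = 304.23; M_out = 304.23 + (+142) = 446.23.
T_out = 10⁶/446.23 = 2241.0 K → 2240 K; t = 22.4.
G = 99.47·ln 22.4 − 161.1 = 99.47·3.1091 − 161.1 = 148.158.
Rounded: 148.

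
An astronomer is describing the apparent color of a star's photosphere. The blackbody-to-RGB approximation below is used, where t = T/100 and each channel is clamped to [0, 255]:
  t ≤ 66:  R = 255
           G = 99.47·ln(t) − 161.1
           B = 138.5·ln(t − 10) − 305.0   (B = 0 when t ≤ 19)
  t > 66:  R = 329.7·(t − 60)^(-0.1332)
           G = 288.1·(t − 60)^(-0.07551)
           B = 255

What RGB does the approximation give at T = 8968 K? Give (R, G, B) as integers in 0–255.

(210, 223, 255)

t = 8968/100 = 89.68; the t > 66 branch applies.
R = 329.7·(89.68 − 60)^(-0.1332) = 329.7·29.68^(-0.1332) = 329.7·0.63660 = 209.888.
G = 288.1·(89.68 − 60)^(-0.07551) = 288.1·29.68^(-0.07551) = 288.1·0.77413 = 223.027.
B = 255 by definition for t > 66.
Rounded: (210, 223, 255).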